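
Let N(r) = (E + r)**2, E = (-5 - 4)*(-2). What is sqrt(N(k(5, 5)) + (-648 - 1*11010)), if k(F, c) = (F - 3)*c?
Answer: I*sqrt(10874) ≈ 104.28*I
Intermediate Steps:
E = 18 (E = -9*(-2) = 18)
k(F, c) = c*(-3 + F) (k(F, c) = (-3 + F)*c = c*(-3 + F))
N(r) = (18 + r)**2
sqrt(N(k(5, 5)) + (-648 - 1*11010)) = sqrt((18 + 5*(-3 + 5))**2 + (-648 - 1*11010)) = sqrt((18 + 5*2)**2 + (-648 - 11010)) = sqrt((18 + 10)**2 - 11658) = sqrt(28**2 - 11658) = sqrt(784 - 11658) = sqrt(-10874) = I*sqrt(10874)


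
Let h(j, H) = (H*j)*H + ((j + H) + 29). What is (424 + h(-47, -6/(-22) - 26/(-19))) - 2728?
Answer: -106885098/43681 ≈ -2446.9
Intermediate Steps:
h(j, H) = 29 + H + j + j*H² (h(j, H) = j*H² + ((H + j) + 29) = j*H² + (29 + H + j) = 29 + H + j + j*H²)
(424 + h(-47, -6/(-22) - 26/(-19))) - 2728 = (424 + (29 + (-6/(-22) - 26/(-19)) - 47 - 47*(-6/(-22) - 26/(-19))²)) - 2728 = (424 + (29 + (-6*(-1/22) - 26*(-1/19)) - 47 - 47*(-6*(-1/22) - 26*(-1/19))²)) - 2728 = (424 + (29 + (3/11 + 26/19) - 47 - 47*(3/11 + 26/19)²)) - 2728 = (424 + (29 + 343/209 - 47 - 47*(343/209)²)) - 2728 = (424 + (29 + 343/209 - 47 - 47*117649/43681)) - 2728 = (424 + (29 + 343/209 - 47 - 5529503/43681)) - 2728 = (424 - 6244074/43681) - 2728 = 12276670/43681 - 2728 = -106885098/43681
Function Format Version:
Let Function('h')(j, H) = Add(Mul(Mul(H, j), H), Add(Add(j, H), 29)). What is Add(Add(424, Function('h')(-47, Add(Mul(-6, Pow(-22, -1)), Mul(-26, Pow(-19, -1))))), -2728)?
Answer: Rational(-106885098, 43681) ≈ -2446.9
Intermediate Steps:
Function('h')(j, H) = Add(29, H, j, Mul(j, Pow(H, 2))) (Function('h')(j, H) = Add(Mul(j, Pow(H, 2)), Add(Add(H, j), 29)) = Add(Mul(j, Pow(H, 2)), Add(29, H, j)) = Add(29, H, j, Mul(j, Pow(H, 2))))
Add(Add(424, Function('h')(-47, Add(Mul(-6, Pow(-22, -1)), Mul(-26, Pow(-19, -1))))), -2728) = Add(Add(424, Add(29, Add(Mul(-6, Pow(-22, -1)), Mul(-26, Pow(-19, -1))), -47, Mul(-47, Pow(Add(Mul(-6, Pow(-22, -1)), Mul(-26, Pow(-19, -1))), 2)))), -2728) = Add(Add(424, Add(29, Add(Mul(-6, Rational(-1, 22)), Mul(-26, Rational(-1, 19))), -47, Mul(-47, Pow(Add(Mul(-6, Rational(-1, 22)), Mul(-26, Rational(-1, 19))), 2)))), -2728) = Add(Add(424, Add(29, Add(Rational(3, 11), Rational(26, 19)), -47, Mul(-47, Pow(Add(Rational(3, 11), Rational(26, 19)), 2)))), -2728) = Add(Add(424, Add(29, Rational(343, 209), -47, Mul(-47, Pow(Rational(343, 209), 2)))), -2728) = Add(Add(424, Add(29, Rational(343, 209), -47, Mul(-47, Rational(117649, 43681)))), -2728) = Add(Add(424, Add(29, Rational(343, 209), -47, Rational(-5529503, 43681))), -2728) = Add(Add(424, Rational(-6244074, 43681)), -2728) = Add(Rational(12276670, 43681), -2728) = Rational(-106885098, 43681)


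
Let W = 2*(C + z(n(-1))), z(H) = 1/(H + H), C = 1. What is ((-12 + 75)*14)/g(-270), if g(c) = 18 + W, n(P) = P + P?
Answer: 588/13 ≈ 45.231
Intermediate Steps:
n(P) = 2*P
z(H) = 1/(2*H)
W = 3/2 (W = 2*(1 + 1/(2*((2*(-1))))) = 2*(1 + (½)/(-2)) = 2*(1 + (½)*(-½)) = 2*(1 - ¼) = 2*(¾) = 3/2 ≈ 1.5000)
g(c) = 39/2 (g(c) = 18 + 3/2 = 39/2)
((-12 + 75)*14)/g(-270) = ((-12 + 75)*14)/(39/2) = (63*14)*(2/39) = 882*(2/39) = 588/13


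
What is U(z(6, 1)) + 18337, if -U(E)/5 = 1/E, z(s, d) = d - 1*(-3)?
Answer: 73343/4 ≈ 18336.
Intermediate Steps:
z(s, d) = 3 + d (z(s, d) = d + 3 = 3 + d)
U(E) = -5/E
U(z(6, 1)) + 18337 = -5/(3 + 1) + 18337 = -5/4 + 18337 = 73343/4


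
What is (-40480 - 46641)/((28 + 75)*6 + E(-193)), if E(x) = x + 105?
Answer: -87121/530 ≈ -164.38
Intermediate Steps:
E(x) = 105 + x
(-40480 - 46641)/((28 + 75)*6 + E(-193)) = (-40480 - 46641)/((28 + 75)*6 + (105 - 193)) = -87121/(103*6 - 88) = -87121/(618 - 88) = -87121/530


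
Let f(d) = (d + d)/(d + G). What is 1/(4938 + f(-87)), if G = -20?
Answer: 107/528540 ≈ 0.00020244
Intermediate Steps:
f(d) = 2*d/(-20 + d) (f(d) = (d + d)/(d - 20) = (2*d)/(-20 + d) = 2*d/(-20 + d))
1/(4938 + f(-87)) = 1/(4938 + 2*(-87)/(-20 - 87)) = 1/(4938 + 2*(-87)/(-107)) = 1/(4938 + 2*(-87)*(-1/107)) = 1/(4938 + 174/107) = 1/(528540/107) = 107/528540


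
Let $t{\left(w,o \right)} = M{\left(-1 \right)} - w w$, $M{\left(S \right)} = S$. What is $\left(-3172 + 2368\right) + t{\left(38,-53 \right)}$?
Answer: $-2249$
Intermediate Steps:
$t{\left(w,o \right)} = -1 - w^{2}$ ($t{\left(w,o \right)} = -1 - w w = -1 - w^{2}$)
$\left(-3172 + 2368\right) + t{\left(38,-53 \right)} = \left(-3172 + 2368\right) - 1445 = -804 - 1445 = -2249$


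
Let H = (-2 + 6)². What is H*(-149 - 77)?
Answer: -3616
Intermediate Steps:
H = 16 (H = 4² = 16)
H*(-149 - 77) = 16*(-149 - 77) = 16*(-226) = -3616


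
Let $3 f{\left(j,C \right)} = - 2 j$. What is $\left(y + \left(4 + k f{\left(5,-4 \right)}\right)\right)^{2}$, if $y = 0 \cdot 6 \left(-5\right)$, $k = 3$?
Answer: $36$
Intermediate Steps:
$f{\left(j,C \right)} = - \frac{2 j}{3}$ ($f{\left(j,C \right)} = \frac{\left(-2\right) j}{3} = - \frac{2 j}{3}$)
$y = 0$ ($y = 0 \left(-5\right) = 0$)
$\left(y + \left(4 + k f{\left(5,-4 \right)}\right)\right)^{2} = \left(0 + \left(4 + 3 \left(\left(- \frac{2}{3}\right) 5\right)\right)\right)^{2} = \left(0 + \left(4 + 3 \left(- \frac{10}{3}\right)\right)\right)^{2} = \left(0 + \left(4 - 10\right)\right)^{2} = \left(0 - 6\right)^{2} = \left(-6\right)^{2} = 36$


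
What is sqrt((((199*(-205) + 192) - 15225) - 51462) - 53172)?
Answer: I*sqrt(160462) ≈ 400.58*I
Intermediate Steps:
sqrt((((199*(-205) + 192) - 15225) - 51462) - 53172) = sqrt((((-40795 + 192) - 15225) - 51462) - 53172) = sqrt(((-40603 - 15225) - 51462) - 53172) = sqrt((-55828 - 51462) - 53172) = sqrt(-107290 - 53172) = sqrt(-160462) = I*sqrt(160462)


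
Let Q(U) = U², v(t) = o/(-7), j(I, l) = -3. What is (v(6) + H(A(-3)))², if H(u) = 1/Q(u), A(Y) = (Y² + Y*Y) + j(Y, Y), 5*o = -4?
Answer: 34969/2480625 ≈ 0.014097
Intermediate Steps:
o = -⅘ (o = (⅕)*(-4) = -⅘ ≈ -0.80000)
A(Y) = -3 + 2*Y² (A(Y) = (Y² + Y*Y) - 3 = (Y² + Y²) - 3 = 2*Y² - 3 = -3 + 2*Y²)
v(t) = 4/35 (v(t) = -⅘/(-7) = -⅘*(-⅐) = 4/35)
H(u) = u⁻² (H(u) = 1/(u²) = u⁻²)
(v(6) + H(A(-3)))² = (4/35 + (-3 + 2*(-3)²)⁻²)² = (4/35 + (-3 + 2*9)⁻²)² = (4/35 + (-3 + 18)⁻²)² = (4/35 + 15⁻²)² = (4/35 + 1/225)² = (187/1575)² = 34969/2480625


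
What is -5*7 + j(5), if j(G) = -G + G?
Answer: -35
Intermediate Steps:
j(G) = 0
-5*7 + j(5) = -5*7 + 0 = -35 + 0 = -35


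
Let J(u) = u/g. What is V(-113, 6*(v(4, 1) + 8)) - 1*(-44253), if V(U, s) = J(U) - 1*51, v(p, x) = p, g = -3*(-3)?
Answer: 397705/9 ≈ 44189.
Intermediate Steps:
g = 9
J(u) = u/9
V(U, s) = -51 + U/9 (V(U, s) = U/9 - 1*51 = U/9 - 51 = -51 + U/9)
V(-113, 6*(v(4, 1) + 8)) - 1*(-44253) = (-51 + (1/9)*(-113)) - 1*(-44253) = (-51 - 113/9) + 44253 = -572/9 + 44253 = 397705/9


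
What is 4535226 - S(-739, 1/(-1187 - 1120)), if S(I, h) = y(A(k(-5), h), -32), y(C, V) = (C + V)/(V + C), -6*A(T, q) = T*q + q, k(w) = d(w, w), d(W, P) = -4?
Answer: 4535225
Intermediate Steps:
k(w) = -4
A(T, q) = -q/6 - T*q/6 (A(T, q) = -(T*q + q)/6 = -(q + T*q)/6 = -q/6 - T*q/6)
y(C, V) = 1 (y(C, V) = (C + V)/(C + V) = 1)
S(I, h) = 1
4535226 - S(-739, 1/(-1187 - 1120)) = 4535226 - 1*1 = 4535226 - 1 = 4535225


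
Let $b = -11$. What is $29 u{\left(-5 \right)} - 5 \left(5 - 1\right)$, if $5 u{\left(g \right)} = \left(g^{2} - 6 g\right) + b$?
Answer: $\frac{1176}{5} \approx 235.2$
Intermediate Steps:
$u{\left(g \right)} = - \frac{11}{5} - \frac{6 g}{5} + \frac{g^{2}}{5}$ ($u{\left(g \right)} = \frac{\left(g^{2} - 6 g\right) - 11}{5} = \frac{-11 + g^{2} - 6 g}{5} = - \frac{11}{5} - \frac{6 g}{5} + \frac{g^{2}}{5}$)
$29 u{\left(-5 \right)} - 5 \left(5 - 1\right) = 29 \left(- \frac{11}{5} - -6 + \frac{\left(-5\right)^{2}}{5}\right) - 5 \left(5 - 1\right) = 29 \left(- \frac{11}{5} + 6 + \frac{1}{5} \cdot 25\right) - 20 = 29 \left(- \frac{11}{5} + 6 + 5\right) - 20 = 29 \cdot \frac{44}{5} - 20 = \frac{1276}{5} - 20 = \frac{1176}{5}$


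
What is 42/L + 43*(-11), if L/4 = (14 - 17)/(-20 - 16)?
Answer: -347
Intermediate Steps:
L = ⅓ (L = 4*((14 - 17)/(-20 - 16)) = 4*(-3/(-36)) = 4*(-3*(-1/36)) = 4*(1/12) = ⅓ ≈ 0.33333)
42/L + 43*(-11) = 42/(⅓) + 43*(-11) = 42*3 - 473 = 126 - 473 = -347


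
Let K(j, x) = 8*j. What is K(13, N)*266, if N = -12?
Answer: 27664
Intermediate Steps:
K(13, N)*266 = (8*13)*266 = 104*266 = 27664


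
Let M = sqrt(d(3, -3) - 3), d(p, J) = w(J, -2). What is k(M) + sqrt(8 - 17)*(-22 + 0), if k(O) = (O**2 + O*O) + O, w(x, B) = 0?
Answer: -6 - 66*I + I*sqrt(3) ≈ -6.0 - 64.268*I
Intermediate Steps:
d(p, J) = 0
M = I*sqrt(3) (M = sqrt(0 - 3) = sqrt(-3) = I*sqrt(3) ≈ 1.732*I)
k(O) = O + 2*O**2 (k(O) = (O**2 + O**2) + O = 2*O**2 + O = O + 2*O**2)
k(M) + sqrt(8 - 17)*(-22 + 0) = (I*sqrt(3))*(1 + 2*(I*sqrt(3))) + sqrt(8 - 17)*(-22 + 0) = (I*sqrt(3))*(1 + 2*I*sqrt(3)) + sqrt(-9)*(-22) = I*sqrt(3)*(1 + 2*I*sqrt(3)) + (3*I)*(-22) = I*sqrt(3)*(1 + 2*I*sqrt(3)) - 66*I = -66*I + I*sqrt(3)*(1 + 2*I*sqrt(3))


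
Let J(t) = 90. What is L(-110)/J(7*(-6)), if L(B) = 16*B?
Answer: -176/9 ≈ -19.556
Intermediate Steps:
L(-110)/J(7*(-6)) = (16*(-110))/90 = -1760*1/90 = -176/9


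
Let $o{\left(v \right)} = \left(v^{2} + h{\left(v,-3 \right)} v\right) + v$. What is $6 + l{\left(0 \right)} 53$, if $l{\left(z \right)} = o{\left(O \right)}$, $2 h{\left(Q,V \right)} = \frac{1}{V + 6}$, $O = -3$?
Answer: $\frac{595}{2} \approx 297.5$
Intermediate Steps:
$h{\left(Q,V \right)} = \frac{1}{2 \left(6 + V\right)}$ ($h{\left(Q,V \right)} = \frac{1}{2 \left(V + 6\right)} = \frac{1}{2 \left(6 + V\right)}$)
$o{\left(v \right)} = v^{2} + \frac{7 v}{6}$ ($o{\left(v \right)} = \left(v^{2} + \frac{1}{2 \left(6 - 3\right)} v\right) + v = \left(v^{2} + \frac{1}{2 \cdot 3} v\right) + v = \left(v^{2} + \frac{1}{2} \cdot \frac{1}{3} v\right) + v = \left(v^{2} + \frac{v}{6}\right) + v = v^{2} + \frac{7 v}{6}$)
$l{\left(z \right)} = \frac{11}{2}$ ($l{\left(z \right)} = \frac{1}{6} \left(-3\right) \left(7 + 6 \left(-3\right)\right) = \frac{1}{6} \left(-3\right) \left(7 - 18\right) = \frac{1}{6} \left(-3\right) \left(-11\right) = \frac{11}{2}$)
$6 + l{\left(0 \right)} 53 = 6 + \frac{11}{2} \cdot 53 = 6 + \frac{583}{2} = \frac{595}{2}$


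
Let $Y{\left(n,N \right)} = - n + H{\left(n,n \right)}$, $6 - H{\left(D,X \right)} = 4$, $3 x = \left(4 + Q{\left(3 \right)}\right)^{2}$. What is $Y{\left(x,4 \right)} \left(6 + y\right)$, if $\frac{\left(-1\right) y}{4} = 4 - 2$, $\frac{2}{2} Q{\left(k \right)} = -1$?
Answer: $2$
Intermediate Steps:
$Q{\left(k \right)} = -1$
$x = 3$ ($x = \frac{\left(4 - 1\right)^{2}}{3} = \frac{3^{2}}{3} = \frac{1}{3} \cdot 9 = 3$)
$H{\left(D,X \right)} = 2$ ($H{\left(D,X \right)} = 6 - 4 = 2$)
$Y{\left(n,N \right)} = 2 - n$ ($Y{\left(n,N \right)} = - n + 2 = 2 - n$)
$y = -8$ ($y = - 4 \left(4 - 2\right) = \left(-4\right) 2 = -8$)
$Y{\left(x,4 \right)} \left(6 + y\right) = \left(2 - 3\right) \left(6 - 8\right) = \left(2 - 3\right) \left(-2\right) = \left(-1\right) \left(-2\right) = 2$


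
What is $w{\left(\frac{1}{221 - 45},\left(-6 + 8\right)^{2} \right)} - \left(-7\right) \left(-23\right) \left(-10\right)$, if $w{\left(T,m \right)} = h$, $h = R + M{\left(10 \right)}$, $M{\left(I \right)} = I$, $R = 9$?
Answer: $1629$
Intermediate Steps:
$h = 19$ ($h = 9 + 10 = 19$)
$w{\left(T,m \right)} = 19$
$w{\left(\frac{1}{221 - 45},\left(-6 + 8\right)^{2} \right)} - \left(-7\right) \left(-23\right) \left(-10\right) = 19 - \left(-7\right) \left(-23\right) \left(-10\right) = 19 - 161 \left(-10\right) = 19 - -1610 = 19 + 1610 = 1629$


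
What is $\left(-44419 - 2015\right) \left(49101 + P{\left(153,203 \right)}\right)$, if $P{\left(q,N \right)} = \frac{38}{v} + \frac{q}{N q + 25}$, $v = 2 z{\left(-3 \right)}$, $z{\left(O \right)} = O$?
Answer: $- \frac{35430506501785}{15542} \approx -2.2797 \cdot 10^{9}$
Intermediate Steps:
$v = -6$ ($v = 2 \left(-3\right) = -6$)
$P{\left(q,N \right)} = - \frac{19}{3} + \frac{q}{25 + N q}$ ($P{\left(q,N \right)} = \frac{38}{-6} + \frac{q}{N q + 25} = 38 \left(- \frac{1}{6}\right) + \frac{q}{25 + N q} = - \frac{19}{3} + \frac{q}{25 + N q}$)
$\left(-44419 - 2015\right) \left(49101 + P{\left(153,203 \right)}\right) = \left(-44419 - 2015\right) \left(49101 + \frac{-475 + 3 \cdot 153 - 3857 \cdot 153}{3 \left(25 + 203 \cdot 153\right)}\right) = - 46434 \left(49101 + \frac{-475 + 459 - 590121}{3 \left(25 + 31059\right)}\right) = - 46434 \left(49101 + \frac{1}{3} \cdot \frac{1}{31084} \left(-590137\right)\right) = - 46434 \left(49101 - \frac{590137}{93252}\right) = \left(-46434\right) \frac{4578176315}{93252} = - \frac{35430506501785}{15542}$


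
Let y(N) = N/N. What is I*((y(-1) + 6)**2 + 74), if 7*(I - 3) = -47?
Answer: -3198/7 ≈ -456.86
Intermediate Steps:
I = -26/7 (I = 3 + (1/7)*(-47) = 3 - 47/7 = -26/7 ≈ -3.7143)
y(N) = 1
I*((y(-1) + 6)**2 + 74) = -26*((1 + 6)**2 + 74)/7 = -26*(7**2 + 74)/7 = -26*(49 + 74)/7 = -26/7*123 = -3198/7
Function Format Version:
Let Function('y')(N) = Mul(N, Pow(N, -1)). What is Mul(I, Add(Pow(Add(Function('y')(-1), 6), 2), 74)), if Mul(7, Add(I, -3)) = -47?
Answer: Rational(-3198, 7) ≈ -456.86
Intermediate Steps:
I = Rational(-26, 7) (I = Add(3, Mul(Rational(1, 7), -47)) = Add(3, Rational(-47, 7)) = Rational(-26, 7) ≈ -3.7143)
Function('y')(N) = 1
Mul(I, Add(Pow(Add(Function('y')(-1), 6), 2), 74)) = Mul(Rational(-26, 7), Add(Pow(Add(1, 6), 2), 74)) = Mul(Rational(-26, 7), Add(Pow(7, 2), 74)) = Mul(Rational(-26, 7), Add(49, 74)) = Mul(Rational(-26, 7), 123) = Rational(-3198, 7)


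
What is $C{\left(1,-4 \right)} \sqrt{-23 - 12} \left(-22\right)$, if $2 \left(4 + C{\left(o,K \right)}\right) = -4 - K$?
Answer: $88 i \sqrt{35} \approx 520.62 i$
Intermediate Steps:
$C{\left(o,K \right)} = -6 - \frac{K}{2}$ ($C{\left(o,K \right)} = -4 + \frac{-4 - K}{2} = -4 - \left(2 + \frac{K}{2}\right) = -6 - \frac{K}{2}$)
$C{\left(1,-4 \right)} \sqrt{-23 - 12} \left(-22\right) = \left(-6 - -2\right) \sqrt{-23 - 12} \left(-22\right) = \left(-6 + 2\right) \sqrt{-35} \left(-22\right) = - 4 i \sqrt{35} \left(-22\right) = 88 i \sqrt{35}$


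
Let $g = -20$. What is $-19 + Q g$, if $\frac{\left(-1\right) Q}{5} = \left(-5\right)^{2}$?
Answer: $2481$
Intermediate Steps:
$Q = -125$ ($Q = - 5 \left(-5\right)^{2} = \left(-5\right) 25 = -125$)
$-19 + Q g = -19 - -2500 = -19 + 2500 = 2481$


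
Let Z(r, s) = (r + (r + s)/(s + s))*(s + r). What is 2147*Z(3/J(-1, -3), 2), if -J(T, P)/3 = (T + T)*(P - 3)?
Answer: 938239/576 ≈ 1628.9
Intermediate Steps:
J(T, P) = -6*T*(-3 + P) (J(T, P) = -3*(T + T)*(P - 3) = -3*2*T*(-3 + P) = -6*T*(-3 + P))
Z(r, s) = (r + s)*(r + (r + s)/(2*s)) (Z(r, s) = (r + (r + s)/((2*s)))*(r + s) = (r + (r + s)*(1/(2*s)))*(r + s) = (r + (r + s)/(2*s))*(r + s) = (r + s)*(r + (r + s)/(2*s)))
2147*Z(3/J(-1, -3), 2) = 2147*(3/((6*(-1)*(3 - 1*(-3)))) + (3/((6*(-1)*(3 - 1*(-3)))))**2 + (1/2)*2 + (3/((6*(-1)*(3 - 1*(-3)))))*2 + (1/2)*(3/((6*(-1)*(3 - 1*(-3)))))**2/2) = 2147*(3/((6*(-1)*(3 + 3))) + (3/((6*(-1)*(3 + 3))))**2 + 1 + (3/((6*(-1)*(3 + 3))))*2 + (1/2)*(3/((6*(-1)*(3 + 3))))**2*(1/2)) = 2147*(3/((6*(-1)*6)) + (3/((6*(-1)*6)))**2 + 1 + (3/((6*(-1)*6)))*2 + (1/2)*(3/((6*(-1)*6)))**2*(1/2)) = 2147*(3/(-36) + (3/(-36))**2 + 1 + (3/(-36))*2 + (1/2)*(3/(-36))**2*(1/2)) = 2147*(3*(-1/36) + (3*(-1/36))**2 + 1 + (3*(-1/36))*2 + (1/2)*(3*(-1/36))**2*(1/2)) = 2147*(-1/12 + (-1/12)**2 + 1 - 1/12*2 + (1/2)*(-1/12)**2*(1/2)) = 2147*(-1/12 + 1/144 + 1 - 1/6 + (1/2)*(1/144)*(1/2)) = 2147*(-1/12 + 1/144 + 1 - 1/6 + 1/576) = 2147*(437/576) = 938239/576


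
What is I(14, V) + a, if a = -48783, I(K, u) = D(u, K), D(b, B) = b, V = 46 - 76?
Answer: -48813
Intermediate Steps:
V = -30
I(K, u) = u
I(14, V) + a = -30 - 48783 = -48813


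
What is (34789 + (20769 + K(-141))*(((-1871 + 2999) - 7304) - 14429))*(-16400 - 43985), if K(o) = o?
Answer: 25663936043135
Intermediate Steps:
(34789 + (20769 + K(-141))*(((-1871 + 2999) - 7304) - 14429))*(-16400 - 43985) = (34789 + (20769 - 141)*(((-1871 + 2999) - 7304) - 14429))*(-16400 - 43985) = (34789 + 20628*((1128 - 7304) - 14429))*(-60385) = (34789 + 20628*(-6176 - 14429))*(-60385) = (34789 + 20628*(-20605))*(-60385) = (34789 - 425039940)*(-60385) = -425005151*(-60385) = 25663936043135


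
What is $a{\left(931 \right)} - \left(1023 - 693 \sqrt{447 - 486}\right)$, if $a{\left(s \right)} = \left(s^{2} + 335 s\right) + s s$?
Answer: $2044384 + 693 i \sqrt{39} \approx 2.0444 \cdot 10^{6} + 4327.8 i$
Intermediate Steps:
$a{\left(s \right)} = 2 s^{2} + 335 s$ ($a{\left(s \right)} = \left(s^{2} + 335 s\right) + s^{2} = 2 s^{2} + 335 s$)
$a{\left(931 \right)} - \left(1023 - 693 \sqrt{447 - 486}\right) = 931 \left(335 + 2 \cdot 931\right) - \left(1023 - 693 \sqrt{447 - 486}\right) = 931 \left(335 + 1862\right) - \left(1023 - 693 \sqrt{-39}\right) = 931 \cdot 2197 - \left(1023 - 693 i \sqrt{39}\right) = 2045407 - \left(1023 - 693 i \sqrt{39}\right) = 2044384 + 693 i \sqrt{39}$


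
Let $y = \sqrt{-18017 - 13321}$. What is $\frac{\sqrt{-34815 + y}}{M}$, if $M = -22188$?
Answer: $- \frac{\sqrt{-34815 + 3 i \sqrt{3482}}}{22188} \approx -2.138 \cdot 10^{-5} - 0.0084094 i$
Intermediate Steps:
$y = 3 i \sqrt{3482}$ ($y = \sqrt{-31338} = 3 i \sqrt{3482} \approx 177.03 i$)
$\frac{\sqrt{-34815 + y}}{M} = \frac{\sqrt{-34815 + 3 i \sqrt{3482}}}{-22188} = \sqrt{-34815 + 3 i \sqrt{3482}} \left(- \frac{1}{22188}\right) = - \frac{\sqrt{-34815 + 3 i \sqrt{3482}}}{22188}$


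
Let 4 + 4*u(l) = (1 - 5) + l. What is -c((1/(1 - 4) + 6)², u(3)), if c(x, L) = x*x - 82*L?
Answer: -183647/162 ≈ -1133.6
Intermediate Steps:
u(l) = -2 + l/4 (u(l) = -1 + ((1 - 5) + l)/4 = -1 + (-4 + l)/4 = -1 + (-1 + l/4) = -2 + l/4)
c(x, L) = x² - 82*L
-c((1/(1 - 4) + 6)², u(3)) = -(((1/(1 - 4) + 6)²)² - 82*(-2 + (¼)*3)) = -(((1/(-3) + 6)²)² - 82*(-2 + ¾)) = -(((-⅓ + 6)²)² - 82*(-5/4)) = -(((17/3)²)² + 205/2) = -((289/9)² + 205/2) = -(83521/81 + 205/2) = -1*183647/162 = -183647/162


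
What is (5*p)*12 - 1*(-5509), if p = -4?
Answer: 5269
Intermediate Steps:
(5*p)*12 - 1*(-5509) = (5*(-4))*12 - 1*(-5509) = -20*12 + 5509 = -240 + 5509 = 5269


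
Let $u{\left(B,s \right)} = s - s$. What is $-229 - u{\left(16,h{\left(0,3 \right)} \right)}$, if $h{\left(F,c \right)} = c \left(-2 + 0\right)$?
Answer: $-229$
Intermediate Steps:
$h{\left(F,c \right)} = - 2 c$ ($h{\left(F,c \right)} = c \left(-2\right) = - 2 c$)
$u{\left(B,s \right)} = 0$
$-229 - u{\left(16,h{\left(0,3 \right)} \right)} = -229 - 0 = -229 + 0 = -229$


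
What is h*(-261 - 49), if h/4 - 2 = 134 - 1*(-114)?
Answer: -310000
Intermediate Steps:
h = 1000 (h = 8 + 4*(134 - 1*(-114)) = 8 + 4*(134 + 114) = 8 + 4*248 = 8 + 992 = 1000)
h*(-261 - 49) = 1000*(-261 - 49) = 1000*(-310) = -310000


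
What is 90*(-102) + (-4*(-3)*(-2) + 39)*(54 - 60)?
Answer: -9270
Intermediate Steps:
90*(-102) + (-4*(-3)*(-2) + 39)*(54 - 60) = -9180 + (12*(-2) + 39)*(-6) = -9180 + (-24 + 39)*(-6) = -9180 + 15*(-6) = -9180 - 90 = -9270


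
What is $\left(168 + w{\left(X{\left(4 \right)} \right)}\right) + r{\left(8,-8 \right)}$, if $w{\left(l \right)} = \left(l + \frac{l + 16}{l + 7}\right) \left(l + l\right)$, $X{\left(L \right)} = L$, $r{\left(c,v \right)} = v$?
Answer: $\frac{2272}{11} \approx 206.55$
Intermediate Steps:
$w{\left(l \right)} = 2 l \left(l + \frac{16 + l}{7 + l}\right)$ ($w{\left(l \right)} = \left(l + \frac{16 + l}{7 + l}\right) 2 l = 2 l \left(l + \frac{16 + l}{7 + l}\right)$)
$\left(168 + w{\left(X{\left(4 \right)} \right)}\right) + r{\left(8,-8 \right)} = \left(168 + 2 \cdot 4 \frac{1}{7 + 4} \left(16 + 4^{2} + 8 \cdot 4\right)\right) - 8 = \left(168 + 2 \cdot 4 \cdot \frac{1}{11} \left(16 + 16 + 32\right)\right) - 8 = \left(168 + 2 \cdot 4 \cdot \frac{1}{11} \cdot 64\right) - 8 = \left(168 + \frac{512}{11}\right) - 8 = \frac{2360}{11} - 8 = \frac{2272}{11}$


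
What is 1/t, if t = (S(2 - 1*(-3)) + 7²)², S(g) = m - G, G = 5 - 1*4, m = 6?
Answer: 1/2916 ≈ 0.00034294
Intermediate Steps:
G = 1 (G = 5 - 4 = 1)
S(g) = 5 (S(g) = 6 - 1*1 = 6 - 1 = 5)
t = 2916 (t = (5 + 7²)² = (5 + 49)² = 54² = 2916)
1/t = 1/2916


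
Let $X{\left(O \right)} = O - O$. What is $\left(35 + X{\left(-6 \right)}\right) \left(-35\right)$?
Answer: $-1225$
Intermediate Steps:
$X{\left(O \right)} = 0$
$\left(35 + X{\left(-6 \right)}\right) \left(-35\right) = \left(35 + 0\right) \left(-35\right) = 35 \left(-35\right) = -1225$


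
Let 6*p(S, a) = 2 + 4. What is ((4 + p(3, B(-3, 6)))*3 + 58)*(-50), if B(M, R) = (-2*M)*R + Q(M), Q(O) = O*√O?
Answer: -3650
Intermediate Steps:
Q(O) = O^(3/2)
B(M, R) = M^(3/2) - 2*M*R (B(M, R) = (-2*M)*R + M^(3/2) = -2*M*R + M^(3/2) = M^(3/2) - 2*M*R)
p(S, a) = 1 (p(S, a) = (2 + 4)/6 = (⅙)*6 = 1)
((4 + p(3, B(-3, 6)))*3 + 58)*(-50) = ((4 + 1)*3 + 58)*(-50) = (5*3 + 58)*(-50) = (15 + 58)*(-50) = 73*(-50) = -3650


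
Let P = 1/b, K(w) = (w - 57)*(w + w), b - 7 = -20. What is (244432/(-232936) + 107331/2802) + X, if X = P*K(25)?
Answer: 56683803949/353538614 ≈ 160.33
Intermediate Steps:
b = -13 (b = 7 - 20 = -13)
K(w) = 2*w*(-57 + w) (K(w) = (-57 + w)*(2*w) = 2*w*(-57 + w))
P = -1/13 (P = 1/(-13) = -1/13 ≈ -0.076923)
X = 1600/13 (X = -2*25*(-57 + 25)/13 = -2*25*(-32)/13 = -1/13*(-1600) = 1600/13 ≈ 123.08)
(244432/(-232936) + 107331/2802) + X = (244432/(-232936) + 107331/2802) + 1600/13 = (244432*(-1/232936) + 107331*(1/2802)) + 1600/13 = (-30554/29117 + 35777/934) + 1600/13 = 1013181473/27195278 + 1600/13 = 56683803949/353538614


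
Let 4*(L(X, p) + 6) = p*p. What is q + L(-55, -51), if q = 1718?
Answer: 9449/4 ≈ 2362.3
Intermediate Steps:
L(X, p) = -6 + p²/4 (L(X, p) = -6 + (p*p)/4 = -6 + p²/4)
q + L(-55, -51) = 1718 + (-6 + (¼)*(-51)²) = 1718 + (-6 + (¼)*2601) = 1718 + (-6 + 2601/4) = 1718 + 2577/4 = 9449/4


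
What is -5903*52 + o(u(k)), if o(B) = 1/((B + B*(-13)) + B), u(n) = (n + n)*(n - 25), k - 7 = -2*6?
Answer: -1012954801/3300 ≈ -3.0696e+5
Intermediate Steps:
k = -5 (k = 7 - 2*6 = 7 - 12 = -5)
u(n) = 2*n*(-25 + n) (u(n) = (2*n)*(-25 + n) = 2*n*(-25 + n))
o(B) = -1/(11*B) (o(B) = 1/((B - 13*B) + B) = 1/(-12*B + B) = 1/(-11*B) = -1/(11*B))
-5903*52 + o(u(k)) = -5903*52 - (-1/(10*(-25 - 5)))/11 = -306956 - 1/(11*(2*(-5)*(-30))) = -306956 - 1/11/300 = -306956 - 1/11*1/300 = -306956 - 1/3300 = -1012954801/3300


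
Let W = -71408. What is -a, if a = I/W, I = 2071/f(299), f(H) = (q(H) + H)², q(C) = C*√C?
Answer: 155325/141729998644208 - 2071*√299/283459997288416 ≈ 9.6959e-10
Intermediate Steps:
q(C) = C^(3/2)
f(H) = (H + H^(3/2))² (f(H) = (H^(3/2) + H)² = (H + H^(3/2))²)
I = 2071/(299 + 299*√299)² (I = 2071/((299 + 299^(3/2))²) = 2071/((299 + 299*√299)²) = 2071/(299 + 299*√299)² ≈ 6.9236e-5)
a = -155325/141729998644208 + 2071*√299/283459997288416 (a = (155325/1984791601 - 2071*√299/3969583202)/(-71408) = (155325/1984791601 - 2071*√299/3969583202)*(-1/71408) = -155325/141729998644208 + 2071*√299/283459997288416 ≈ -9.6959e-10)
-a = -(-155325/141729998644208 + 2071*√299/283459997288416) = 155325/141729998644208 - 2071*√299/283459997288416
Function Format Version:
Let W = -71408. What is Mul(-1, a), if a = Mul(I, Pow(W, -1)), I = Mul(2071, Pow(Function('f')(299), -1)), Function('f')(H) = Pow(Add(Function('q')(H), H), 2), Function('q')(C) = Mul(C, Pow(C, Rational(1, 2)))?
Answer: Add(Rational(155325, 141729998644208), Mul(Rational(-2071, 283459997288416), Pow(299, Rational(1, 2)))) ≈ 9.6959e-10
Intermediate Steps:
Function('q')(C) = Pow(C, Rational(3, 2))
Function('f')(H) = Pow(Add(H, Pow(H, Rational(3, 2))), 2) (Function('f')(H) = Pow(Add(Pow(H, Rational(3, 2)), H), 2) = Pow(Add(H, Pow(H, Rational(3, 2))), 2))
I = Mul(2071, Pow(Add(299, Mul(299, Pow(299, Rational(1, 2)))), -2)) (I = Mul(2071, Pow(Pow(Add(299, Pow(299, Rational(3, 2))), 2), -1)) = Mul(2071, Pow(Pow(Add(299, Mul(299, Pow(299, Rational(1, 2)))), 2), -1)) = Mul(2071, Pow(Add(299, Mul(299, Pow(299, Rational(1, 2)))), -2)) ≈ 6.9236e-5)
a = Add(Rational(-155325, 141729998644208), Mul(Rational(2071, 283459997288416), Pow(299, Rational(1, 2)))) (a = Mul(Add(Rational(155325, 1984791601), Mul(Rational(-2071, 3969583202), Pow(299, Rational(1, 2)))), Pow(-71408, -1)) = Mul(Add(Rational(155325, 1984791601), Mul(Rational(-2071, 3969583202), Pow(299, Rational(1, 2)))), Rational(-1, 71408)) = Add(Rational(-155325, 141729998644208), Mul(Rational(2071, 283459997288416), Pow(299, Rational(1, 2)))) ≈ -9.6959e-10)
Mul(-1, a) = Mul(-1, Add(Rational(-155325, 141729998644208), Mul(Rational(2071, 283459997288416), Pow(299, Rational(1, 2))))) = Add(Rational(155325, 141729998644208), Mul(Rational(-2071, 283459997288416), Pow(299, Rational(1, 2))))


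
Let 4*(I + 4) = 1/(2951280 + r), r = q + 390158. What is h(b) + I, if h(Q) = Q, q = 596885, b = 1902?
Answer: 29899748217/15753292 ≈ 1898.0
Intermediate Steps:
r = 987043 (r = 596885 + 390158 = 987043)
I = -63013167/15753292 (I = -4 + 1/(4*(2951280 + 987043)) = -4 + (1/4)/3938323 = -4 + (1/4)*(1/3938323) = -4 + 1/15753292 = -63013167/15753292 ≈ -4.0000)
h(b) + I = 1902 - 63013167/15753292 = 29899748217/15753292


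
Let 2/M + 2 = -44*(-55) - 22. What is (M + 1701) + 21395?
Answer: 27669009/1198 ≈ 23096.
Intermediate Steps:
M = 1/1198 (M = 2/(-2 + (-44*(-55) - 22)) = 2/(-2 + (2420 - 22)) = 2/(-2 + 2398) = 2/2396 = 2*(1/2396) = 1/1198 ≈ 0.00083472)
(M + 1701) + 21395 = (1/1198 + 1701) + 21395 = 2037799/1198 + 21395 = 27669009/1198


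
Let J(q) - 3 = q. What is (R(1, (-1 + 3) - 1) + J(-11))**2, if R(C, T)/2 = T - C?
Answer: 64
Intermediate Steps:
J(q) = 3 + q
R(C, T) = -2*C + 2*T (R(C, T) = 2*(T - C) = -2*C + 2*T)
(R(1, (-1 + 3) - 1) + J(-11))**2 = ((-2*1 + 2*((-1 + 3) - 1)) + (3 - 11))**2 = ((-2 + 2*(2 - 1)) - 8)**2 = ((-2 + 2*1) - 8)**2 = ((-2 + 2) - 8)**2 = (0 - 8)**2 = (-8)**2 = 64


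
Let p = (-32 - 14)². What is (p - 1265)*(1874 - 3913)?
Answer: -1735189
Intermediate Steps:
p = 2116 (p = (-46)² = 2116)
(p - 1265)*(1874 - 3913) = (2116 - 1265)*(1874 - 3913) = 851*(-2039) = -1735189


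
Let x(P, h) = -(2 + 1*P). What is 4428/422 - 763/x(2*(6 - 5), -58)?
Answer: 169849/844 ≈ 201.24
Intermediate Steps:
x(P, h) = -2 - P (x(P, h) = -(2 + P) = -2 - P)
4428/422 - 763/x(2*(6 - 5), -58) = 4428/422 - 763/(-2 - 2*(6 - 5)) = 4428*(1/422) - 763/(-2 - 2) = 2214/211 - 763/(-2 - 1*2) = 2214/211 - 763/(-2 - 2) = 2214/211 - 763/(-4) = 2214/211 - 763*(-1/4) = 2214/211 + 763/4 = 169849/844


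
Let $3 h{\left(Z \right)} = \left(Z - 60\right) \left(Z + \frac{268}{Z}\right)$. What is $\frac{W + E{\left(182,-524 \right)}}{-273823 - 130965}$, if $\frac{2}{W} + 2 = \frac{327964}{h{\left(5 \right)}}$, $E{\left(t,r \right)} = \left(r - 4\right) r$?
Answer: $- \frac{136999394345}{200438469172} \approx -0.6835$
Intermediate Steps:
$h{\left(Z \right)} = \frac{\left(-60 + Z\right) \left(Z + \frac{268}{Z}\right)}{3}$ ($h{\left(Z \right)} = \frac{\left(Z - 60\right) \left(Z + \frac{268}{Z}\right)}{3} = \frac{\left(-60 + Z\right) \left(Z + \frac{268}{Z}\right)}{3}$)
$E{\left(t,r \right)} = r \left(-4 + r\right)$ ($E{\left(t,r \right)} = \left(-4 + r\right) r = r \left(-4 + r\right)$)
$W = - \frac{3223}{495169}$ ($W = \frac{2}{-2 + \frac{327964}{\frac{1}{3} \cdot \frac{1}{5} \left(-16080 + 5 \left(268 + 5^{2} - 300\right)\right)}} = \frac{2}{-2 + \frac{327964}{\frac{1}{3} \cdot \frac{1}{5} \left(-16080 + 5 \left(268 + 25 - 300\right)\right)}} = \frac{2}{-2 + \frac{327964}{\frac{1}{3} \cdot \frac{1}{5} \left(-16080 + 5 \left(-7\right)\right)}} = \frac{2}{-2 + \frac{327964}{\frac{1}{3} \cdot \frac{1}{5} \left(-16080 - 35\right)}} = \frac{2}{-2 + \frac{327964}{\frac{1}{3} \cdot \frac{1}{5} \left(-16115\right)}} = \frac{2}{-2 + \frac{327964}{- \frac{3223}{3}}} = \frac{2}{-2 + 327964 \left(- \frac{3}{3223}\right)} = \frac{2}{-2 - \frac{983892}{3223}} = \frac{2}{- \frac{990338}{3223}} = 2 \left(- \frac{3223}{990338}\right) = - \frac{3223}{495169} \approx -0.0065089$)
$\frac{W + E{\left(182,-524 \right)}}{-273823 - 130965} = \frac{- \frac{3223}{495169} - 524 \left(-4 - 524\right)}{-273823 - 130965} = \frac{- \frac{3223}{495169} - -276672}{-404788} = \left(- \frac{3223}{495169} + 276672\right) \left(- \frac{1}{404788}\right) = \frac{136999394345}{495169} \left(- \frac{1}{404788}\right) = - \frac{136999394345}{200438469172}$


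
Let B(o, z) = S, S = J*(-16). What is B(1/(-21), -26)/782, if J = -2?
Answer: 16/391 ≈ 0.040921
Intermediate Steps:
S = 32 (S = -2*(-16) = 32)
B(o, z) = 32
B(1/(-21), -26)/782 = 32/782 = 32*(1/782) = 16/391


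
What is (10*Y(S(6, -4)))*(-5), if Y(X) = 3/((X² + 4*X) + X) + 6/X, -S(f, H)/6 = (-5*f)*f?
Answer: -2171/7812 ≈ -0.27791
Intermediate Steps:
S(f, H) = 30*f² (S(f, H) = -6*(-5*f)*f = -(-30)*f² = 30*f²)
Y(X) = 3/(X² + 5*X) + 6/X
(10*Y(S(6, -4)))*(-5) = (10*(3*(11 + 2*(30*6²))/(((30*6²))*(5 + 30*6²))))*(-5) = (10*(3*(11 + 2*(30*36))/(((30*36))*(5 + 30*36))))*(-5) = (10*(3*(11 + 2*1080)/(1080*(5 + 1080))))*(-5) = (10*(3*(1/1080)*(11 + 2160)/1085))*(-5) = (10*(3*(1/1080)*(1/1085)*2171))*(-5) = (10*(2171/390600))*(-5) = (2171/39060)*(-5) = -2171/7812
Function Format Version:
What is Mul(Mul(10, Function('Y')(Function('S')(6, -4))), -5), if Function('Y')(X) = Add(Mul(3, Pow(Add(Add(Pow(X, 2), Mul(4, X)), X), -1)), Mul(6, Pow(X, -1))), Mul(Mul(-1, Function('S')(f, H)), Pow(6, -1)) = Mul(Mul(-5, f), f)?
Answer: Rational(-2171, 7812) ≈ -0.27791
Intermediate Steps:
Function('S')(f, H) = Mul(30, Pow(f, 2)) (Function('S')(f, H) = Mul(-6, Mul(Mul(-5, f), f)) = Mul(-6, Mul(-5, Pow(f, 2))) = Mul(30, Pow(f, 2)))
Function('Y')(X) = Add(Mul(3, Pow(Add(Pow(X, 2), Mul(5, X)), -1)), Mul(6, Pow(X, -1)))
Mul(Mul(10, Function('Y')(Function('S')(6, -4))), -5) = Mul(Mul(10, Mul(3, Pow(Mul(30, Pow(6, 2)), -1), Pow(Add(5, Mul(30, Pow(6, 2))), -1), Add(11, Mul(2, Mul(30, Pow(6, 2)))))), -5) = Mul(Mul(10, Mul(3, Pow(Mul(30, 36), -1), Pow(Add(5, Mul(30, 36)), -1), Add(11, Mul(2, Mul(30, 36))))), -5) = Mul(Mul(10, Mul(3, Pow(1080, -1), Pow(Add(5, 1080), -1), Add(11, Mul(2, 1080)))), -5) = Mul(Mul(10, Mul(3, Rational(1, 1080), Pow(1085, -1), Add(11, 2160))), -5) = Mul(Mul(10, Mul(3, Rational(1, 1080), Rational(1, 1085), 2171)), -5) = Mul(Mul(10, Rational(2171, 390600)), -5) = Mul(Rational(2171, 39060), -5) = Rational(-2171, 7812)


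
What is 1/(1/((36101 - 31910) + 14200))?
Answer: 18391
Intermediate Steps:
1/(1/((36101 - 31910) + 14200)) = 1/(1/(4191 + 14200)) = 1/(1/18391) = 18391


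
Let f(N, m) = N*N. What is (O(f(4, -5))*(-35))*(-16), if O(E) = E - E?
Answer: 0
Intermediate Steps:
f(N, m) = N²
O(E) = 0
(O(f(4, -5))*(-35))*(-16) = (0*(-35))*(-16) = 0*(-16) = 0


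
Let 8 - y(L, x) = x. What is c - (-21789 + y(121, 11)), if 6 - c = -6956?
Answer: 28754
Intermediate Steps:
c = 6962 (c = 6 - 1*(-6956) = 6 + 6956 = 6962)
y(L, x) = 8 - x
c - (-21789 + y(121, 11)) = 6962 - (-21789 + (8 - 1*11)) = 6962 - (-21789 + (8 - 11)) = 6962 - (-21789 - 3) = 6962 - 1*(-21792) = 6962 + 21792 = 28754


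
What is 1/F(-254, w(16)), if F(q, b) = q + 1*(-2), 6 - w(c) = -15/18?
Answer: -1/256 ≈ -0.0039063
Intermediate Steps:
w(c) = 41/6 (w(c) = 6 - (-15)/18 = 6 - 1*(-⅚) = 6 + ⅚ = 41/6)
F(q, b) = -2 + q (F(q, b) = q - 2 = -2 + q)
1/F(-254, w(16)) = 1/(-2 - 254) = 1/(-256) = -1/256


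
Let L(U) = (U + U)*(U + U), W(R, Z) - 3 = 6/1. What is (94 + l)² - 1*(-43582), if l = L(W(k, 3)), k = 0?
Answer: 218306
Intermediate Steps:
W(R, Z) = 9 (W(R, Z) = 3 + 6/1 = 3 + 6*1 = 3 + 6 = 9)
L(U) = 4*U² (L(U) = (2*U)*(2*U) = 4*U²)
l = 324 (l = 4*9² = 4*81 = 324)
(94 + l)² - 1*(-43582) = (94 + 324)² - 1*(-43582) = 418² + 43582 = 174724 + 43582 = 218306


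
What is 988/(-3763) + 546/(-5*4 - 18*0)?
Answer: -1037179/37630 ≈ -27.563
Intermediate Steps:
988/(-3763) + 546/(-5*4 - 18*0) = 988*(-1/3763) + 546/(-20 + 0) = -988/3763 + 546/(-20) = -988/3763 + 546*(-1/20) = -988/3763 - 273/10 = -1037179/37630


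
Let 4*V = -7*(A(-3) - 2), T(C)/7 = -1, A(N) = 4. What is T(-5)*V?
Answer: 49/2 ≈ 24.500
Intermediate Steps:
T(C) = -7 (T(C) = 7*(-1) = -7)
V = -7/2 (V = (-7*(4 - 2))/4 = (-7*2)/4 = (¼)*(-14) = -7/2 ≈ -3.5000)
T(-5)*V = -7*(-7/2) = 49/2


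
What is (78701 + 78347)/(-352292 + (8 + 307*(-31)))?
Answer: -157048/361801 ≈ -0.43407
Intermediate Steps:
(78701 + 78347)/(-352292 + (8 + 307*(-31))) = 157048/(-352292 + (8 - 9517)) = 157048/(-352292 - 9509) = 157048/(-361801) = 157048*(-1/361801) = -157048/361801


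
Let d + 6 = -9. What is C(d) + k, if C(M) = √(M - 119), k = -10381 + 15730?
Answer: 5349 + I*√134 ≈ 5349.0 + 11.576*I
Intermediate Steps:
d = -15 (d = -6 - 9 = -15)
k = 5349
C(M) = √(-119 + M)
C(d) + k = √(-119 - 15) + 5349 = √(-134) + 5349 = I*√134 + 5349 = 5349 + I*√134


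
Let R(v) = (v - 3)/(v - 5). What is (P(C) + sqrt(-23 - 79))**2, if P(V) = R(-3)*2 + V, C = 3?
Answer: -327/4 + 9*I*sqrt(102) ≈ -81.75 + 90.896*I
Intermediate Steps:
R(v) = (-3 + v)/(-5 + v)
P(V) = 3/2 + V (P(V) = ((-3 - 3)/(-5 - 3))*2 + V = (-6/(-8))*2 + V = -1/8*(-6)*2 + V = (3/4)*2 + V = 3/2 + V)
(P(C) + sqrt(-23 - 79))**2 = ((3/2 + 3) + sqrt(-23 - 79))**2 = (9/2 + sqrt(-102))**2 = (9/2 + I*sqrt(102))**2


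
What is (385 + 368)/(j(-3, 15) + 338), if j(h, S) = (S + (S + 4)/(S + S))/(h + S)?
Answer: 271080/122149 ≈ 2.2193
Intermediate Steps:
j(h, S) = (S + (4 + S)/(2*S))/(S + h) (j(h, S) = (S + (4 + S)/((2*S)))/(S + h) = (S + (4 + S)*(1/(2*S)))/(S + h) = (S + (4 + S)/(2*S))/(S + h))
(385 + 368)/(j(-3, 15) + 338) = (385 + 368)/((2 + 15² + (½)*15)/(15*(15 - 3)) + 338) = 753/((1/15)*(2 + 225 + 15/2)/12 + 338) = 753/((1/15)*(1/12)*(469/2) + 338) = 753/(469/360 + 338) = 753/(122149/360) = 753*(360/122149) = 271080/122149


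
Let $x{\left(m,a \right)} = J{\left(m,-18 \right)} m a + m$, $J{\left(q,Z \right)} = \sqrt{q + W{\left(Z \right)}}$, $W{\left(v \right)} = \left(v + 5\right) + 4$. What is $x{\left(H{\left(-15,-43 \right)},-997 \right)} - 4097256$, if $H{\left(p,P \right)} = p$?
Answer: $-4097271 + 29910 i \sqrt{6} \approx -4.0973 \cdot 10^{6} + 73264.0 i$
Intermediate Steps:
$W{\left(v \right)} = 9 + v$ ($W{\left(v \right)} = \left(5 + v\right) + 4 = 9 + v$)
$J{\left(q,Z \right)} = \sqrt{9 + Z + q}$ ($J{\left(q,Z \right)} = \sqrt{q + \left(9 + Z\right)} = \sqrt{9 + Z + q}$)
$x{\left(m,a \right)} = m + a m \sqrt{-9 + m}$ ($x{\left(m,a \right)} = \sqrt{9 - 18 + m} m a + m = \sqrt{-9 + m} m a + m = m \sqrt{-9 + m} a + m = a m \sqrt{-9 + m} + m = m + a m \sqrt{-9 + m}$)
$x{\left(H{\left(-15,-43 \right)},-997 \right)} - 4097256 = - 15 \left(1 - 997 \sqrt{-9 - 15}\right) - 4097256 = - 15 \left(1 - 997 \sqrt{-24}\right) - 4097256 = - 15 \left(1 - 997 \cdot 2 i \sqrt{6}\right) - 4097256 = - 15 \left(1 - 1994 i \sqrt{6}\right) - 4097256 = \left(-15 + 29910 i \sqrt{6}\right) - 4097256 = -4097271 + 29910 i \sqrt{6}$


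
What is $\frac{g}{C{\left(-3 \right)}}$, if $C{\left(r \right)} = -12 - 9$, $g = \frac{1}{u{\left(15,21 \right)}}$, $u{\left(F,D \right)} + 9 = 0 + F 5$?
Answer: $- \frac{1}{1386} \approx -0.0007215$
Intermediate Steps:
$u{\left(F,D \right)} = -9 + 5 F$ ($u{\left(F,D \right)} = -9 + \left(0 + F 5\right) = -9 + \left(0 + 5 F\right) = -9 + 5 F$)
$g = \frac{1}{66}$ ($g = \frac{1}{-9 + 5 \cdot 15} = \frac{1}{-9 + 75} = \frac{1}{66} \approx 0.015152$)
$C{\left(r \right)} = -21$
$\frac{g}{C{\left(-3 \right)}} = \frac{1}{66 \left(-21\right)} = \frac{1}{66} \left(- \frac{1}{21}\right) = - \frac{1}{1386}$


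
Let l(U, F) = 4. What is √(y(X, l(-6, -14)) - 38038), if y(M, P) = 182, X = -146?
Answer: 52*I*√14 ≈ 194.57*I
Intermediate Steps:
√(y(X, l(-6, -14)) - 38038) = √(182 - 38038) = √(-37856) = 52*I*√14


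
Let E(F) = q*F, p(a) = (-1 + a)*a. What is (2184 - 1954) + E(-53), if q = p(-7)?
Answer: -2738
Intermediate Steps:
p(a) = a*(-1 + a)
q = 56 (q = -7*(-1 - 7) = -7*(-8) = 56)
E(F) = 56*F
(2184 - 1954) + E(-53) = (2184 - 1954) + 56*(-53) = 230 - 2968 = -2738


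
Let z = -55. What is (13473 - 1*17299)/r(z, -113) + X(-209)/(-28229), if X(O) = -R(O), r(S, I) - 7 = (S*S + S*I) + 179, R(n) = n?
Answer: -54987094/133043277 ≈ -0.41330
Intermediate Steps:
r(S, I) = 186 + S**2 + I*S (r(S, I) = 7 + ((S*S + S*I) + 179) = 7 + ((S**2 + I*S) + 179) = 7 + (179 + S**2 + I*S) = 186 + S**2 + I*S)
X(O) = -O
(13473 - 1*17299)/r(z, -113) + X(-209)/(-28229) = (13473 - 1*17299)/(186 + (-55)**2 - 113*(-55)) - 1*(-209)/(-28229) = (13473 - 17299)/(186 + 3025 + 6215) + 209*(-1/28229) = -3826/9426 - 209/28229 = -3826*1/9426 - 209/28229 = -1913/4713 - 209/28229 = -54987094/133043277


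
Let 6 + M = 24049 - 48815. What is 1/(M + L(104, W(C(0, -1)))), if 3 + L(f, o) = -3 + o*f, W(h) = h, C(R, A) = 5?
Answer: -1/24258 ≈ -4.1224e-5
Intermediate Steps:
L(f, o) = -6 + f*o (L(f, o) = -3 + (-3 + o*f) = -3 + (-3 + f*o) = -6 + f*o)
M = -24772 (M = -6 + (24049 - 48815) = -6 - 24766 = -24772)
1/(M + L(104, W(C(0, -1)))) = 1/(-24772 + (-6 + 104*5)) = 1/(-24772 + (-6 + 520)) = 1/(-24772 + 514) = 1/(-24258) = -1/24258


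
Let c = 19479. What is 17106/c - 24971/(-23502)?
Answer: 296145107/152598486 ≈ 1.9407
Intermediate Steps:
17106/c - 24971/(-23502) = 17106/19479 - 24971/(-23502) = 17106*(1/19479) - 24971*(-1/23502) = 5702/6493 + 24971/23502 = 296145107/152598486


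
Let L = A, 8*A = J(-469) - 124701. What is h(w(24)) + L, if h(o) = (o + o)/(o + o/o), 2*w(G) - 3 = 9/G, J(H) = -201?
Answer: -2685177/172 ≈ -15612.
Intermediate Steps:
w(G) = 3/2 + 9/(2*G) (w(G) = 3/2 + (9/G)/2 = 3/2 + 9/(2*G))
h(o) = 2*o/(1 + o) (h(o) = (2*o)/(o + 1) = (2*o)/(1 + o) = 2*o/(1 + o))
A = -62451/4 (A = (-201 - 124701)/8 = (⅛)*(-124902) = -62451/4 ≈ -15613.)
L = -62451/4 ≈ -15613.
h(w(24)) + L = 2*((3/2)*(3 + 24)/24)/(1 + (3/2)*(3 + 24)/24) - 62451/4 = 2*((3/2)*(1/24)*27)/(1 + (3/2)*(1/24)*27) - 62451/4 = 2*(27/16)/(1 + 27/16) - 62451/4 = 2*(27/16)/(43/16) - 62451/4 = 2*(27/16)*(16/43) - 62451/4 = 54/43 - 62451/4 = -2685177/172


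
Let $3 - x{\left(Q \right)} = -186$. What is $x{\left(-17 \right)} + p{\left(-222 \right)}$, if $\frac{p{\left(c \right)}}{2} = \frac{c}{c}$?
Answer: $191$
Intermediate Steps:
$x{\left(Q \right)} = 189$ ($x{\left(Q \right)} = 3 - -186 = 3 + 186 = 189$)
$p{\left(c \right)} = 2$ ($p{\left(c \right)} = 2 \frac{c}{c} = 2 \cdot 1 = 2$)
$x{\left(-17 \right)} + p{\left(-222 \right)} = 189 + 2 = 191$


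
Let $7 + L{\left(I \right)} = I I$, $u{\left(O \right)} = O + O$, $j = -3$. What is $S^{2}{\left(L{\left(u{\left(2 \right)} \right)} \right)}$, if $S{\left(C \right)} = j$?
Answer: $9$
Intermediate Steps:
$u{\left(O \right)} = 2 O$
$L{\left(I \right)} = -7 + I^{2}$ ($L{\left(I \right)} = -7 + I I = -7 + I^{2}$)
$S{\left(C \right)} = -3$
$S^{2}{\left(L{\left(u{\left(2 \right)} \right)} \right)} = \left(-3\right)^{2} = 9$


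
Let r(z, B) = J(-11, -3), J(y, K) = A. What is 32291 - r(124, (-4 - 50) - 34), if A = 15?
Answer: 32276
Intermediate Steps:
J(y, K) = 15
r(z, B) = 15
32291 - r(124, (-4 - 50) - 34) = 32291 - 1*15 = 32291 - 15 = 32276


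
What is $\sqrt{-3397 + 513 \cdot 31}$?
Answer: $13 \sqrt{74} \approx 111.83$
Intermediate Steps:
$\sqrt{-3397 + 513 \cdot 31} = \sqrt{-3397 + 15903} = \sqrt{12506} = 13 \sqrt{74}$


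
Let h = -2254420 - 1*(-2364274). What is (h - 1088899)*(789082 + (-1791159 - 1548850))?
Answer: 2497472324715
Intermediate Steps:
h = 109854 (h = -2254420 + 2364274 = 109854)
(h - 1088899)*(789082 + (-1791159 - 1548850)) = (109854 - 1088899)*(789082 + (-1791159 - 1548850)) = -979045*(789082 - 3340009) = -979045*(-2550927) = 2497472324715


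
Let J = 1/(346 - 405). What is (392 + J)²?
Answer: 534858129/3481 ≈ 1.5365e+5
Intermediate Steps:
J = -1/59 (J = 1/(-59) = -1/59 ≈ -0.016949)
(392 + J)² = (392 - 1/59)² = (23127/59)² = 534858129/3481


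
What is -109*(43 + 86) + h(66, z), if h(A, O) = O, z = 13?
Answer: -14048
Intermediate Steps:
-109*(43 + 86) + h(66, z) = -109*(43 + 86) + 13 = -109*129 + 13 = -14061 + 13 = -14048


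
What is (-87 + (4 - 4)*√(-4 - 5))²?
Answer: 7569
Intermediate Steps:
(-87 + (4 - 4)*√(-4 - 5))² = (-87 + 0*√(-9))² = (-87 + 0*(3*I))² = (-87 + 0)² = (-87)² = 7569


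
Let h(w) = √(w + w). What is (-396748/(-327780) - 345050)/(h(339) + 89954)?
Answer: -1271725712304551/331538056618455 + 28275023063*√678/663076113236910 ≈ -3.8347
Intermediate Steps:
h(w) = √2*√w (h(w) = √(2*w) = √2*√w)
(-396748/(-327780) - 345050)/(h(339) + 89954) = (-396748/(-327780) - 345050)/(√2*√339 + 89954) = (-396748*(-1/327780) - 345050)/(√678 + 89954) = (99187/81945 - 345050)/(89954 + √678) = -28275023063/(81945*(89954 + √678))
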